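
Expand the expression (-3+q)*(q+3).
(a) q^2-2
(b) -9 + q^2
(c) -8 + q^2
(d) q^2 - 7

Expanding (-3+q)*(q+3):
= -9 + q^2
b) -9 + q^2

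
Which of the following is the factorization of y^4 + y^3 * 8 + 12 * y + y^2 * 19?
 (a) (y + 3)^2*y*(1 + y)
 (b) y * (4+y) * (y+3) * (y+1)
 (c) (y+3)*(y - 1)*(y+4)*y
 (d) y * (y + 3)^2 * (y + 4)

We need to factor y^4 + y^3 * 8 + 12 * y + y^2 * 19.
The factored form is y * (4+y) * (y+3) * (y+1).
b) y * (4+y) * (y+3) * (y+1)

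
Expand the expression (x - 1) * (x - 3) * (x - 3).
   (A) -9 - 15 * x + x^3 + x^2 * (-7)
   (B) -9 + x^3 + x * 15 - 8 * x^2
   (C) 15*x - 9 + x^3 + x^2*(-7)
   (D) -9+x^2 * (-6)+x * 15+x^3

Expanding (x - 1) * (x - 3) * (x - 3):
= 15*x - 9 + x^3 + x^2*(-7)
C) 15*x - 9 + x^3 + x^2*(-7)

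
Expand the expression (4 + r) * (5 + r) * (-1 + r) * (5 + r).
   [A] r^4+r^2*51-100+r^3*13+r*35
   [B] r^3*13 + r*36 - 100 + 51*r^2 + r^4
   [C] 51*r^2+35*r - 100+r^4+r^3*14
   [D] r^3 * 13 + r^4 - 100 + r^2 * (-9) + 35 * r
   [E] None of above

Expanding (4 + r) * (5 + r) * (-1 + r) * (5 + r):
= r^4+r^2*51-100+r^3*13+r*35
A) r^4+r^2*51-100+r^3*13+r*35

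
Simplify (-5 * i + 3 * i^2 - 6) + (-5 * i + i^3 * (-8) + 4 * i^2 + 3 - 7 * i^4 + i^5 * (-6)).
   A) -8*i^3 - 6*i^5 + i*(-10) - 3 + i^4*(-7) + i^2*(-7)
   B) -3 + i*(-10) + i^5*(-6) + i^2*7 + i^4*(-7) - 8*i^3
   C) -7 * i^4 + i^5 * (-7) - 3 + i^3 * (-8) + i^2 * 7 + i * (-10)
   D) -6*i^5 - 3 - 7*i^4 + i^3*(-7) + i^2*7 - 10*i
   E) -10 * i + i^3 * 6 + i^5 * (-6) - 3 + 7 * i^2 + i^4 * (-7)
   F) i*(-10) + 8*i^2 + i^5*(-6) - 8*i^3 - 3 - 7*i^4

Adding the polynomials and combining like terms:
(-5*i + 3*i^2 - 6) + (-5*i + i^3*(-8) + 4*i^2 + 3 - 7*i^4 + i^5*(-6))
= -3 + i*(-10) + i^5*(-6) + i^2*7 + i^4*(-7) - 8*i^3
B) -3 + i*(-10) + i^5*(-6) + i^2*7 + i^4*(-7) - 8*i^3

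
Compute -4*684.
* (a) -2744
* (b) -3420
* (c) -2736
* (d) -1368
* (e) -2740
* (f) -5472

-4 * 684 = -2736
c) -2736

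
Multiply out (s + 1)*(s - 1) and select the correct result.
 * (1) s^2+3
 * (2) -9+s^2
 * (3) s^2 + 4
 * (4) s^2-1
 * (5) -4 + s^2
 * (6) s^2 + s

Expanding (s + 1)*(s - 1):
= s^2-1
4) s^2-1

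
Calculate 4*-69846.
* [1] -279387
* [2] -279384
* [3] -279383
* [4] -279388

4 * -69846 = -279384
2) -279384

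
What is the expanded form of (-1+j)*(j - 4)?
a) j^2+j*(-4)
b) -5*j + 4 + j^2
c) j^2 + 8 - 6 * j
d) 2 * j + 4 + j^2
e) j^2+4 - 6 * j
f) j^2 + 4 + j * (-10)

Expanding (-1+j)*(j - 4):
= -5*j + 4 + j^2
b) -5*j + 4 + j^2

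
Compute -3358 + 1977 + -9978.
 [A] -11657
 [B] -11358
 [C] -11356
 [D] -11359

First: -3358 + 1977 = -1381
Then: -1381 + -9978 = -11359
D) -11359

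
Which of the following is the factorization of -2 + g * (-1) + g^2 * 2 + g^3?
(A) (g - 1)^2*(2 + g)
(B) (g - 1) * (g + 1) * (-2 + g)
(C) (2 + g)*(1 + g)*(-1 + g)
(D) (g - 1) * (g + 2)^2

We need to factor -2 + g * (-1) + g^2 * 2 + g^3.
The factored form is (2 + g)*(1 + g)*(-1 + g).
C) (2 + g)*(1 + g)*(-1 + g)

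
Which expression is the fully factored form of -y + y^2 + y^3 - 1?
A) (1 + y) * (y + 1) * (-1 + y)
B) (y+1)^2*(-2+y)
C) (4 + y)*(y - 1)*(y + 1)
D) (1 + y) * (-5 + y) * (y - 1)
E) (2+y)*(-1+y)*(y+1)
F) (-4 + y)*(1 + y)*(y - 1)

We need to factor -y + y^2 + y^3 - 1.
The factored form is (1 + y) * (y + 1) * (-1 + y).
A) (1 + y) * (y + 1) * (-1 + y)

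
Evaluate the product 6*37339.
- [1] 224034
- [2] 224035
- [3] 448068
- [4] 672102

6 * 37339 = 224034
1) 224034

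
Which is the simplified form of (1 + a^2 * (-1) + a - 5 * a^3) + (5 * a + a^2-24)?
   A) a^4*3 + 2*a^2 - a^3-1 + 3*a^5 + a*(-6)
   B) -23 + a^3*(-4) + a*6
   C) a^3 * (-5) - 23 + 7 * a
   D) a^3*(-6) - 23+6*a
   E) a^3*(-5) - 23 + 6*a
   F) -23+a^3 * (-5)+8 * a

Adding the polynomials and combining like terms:
(1 + a^2*(-1) + a - 5*a^3) + (5*a + a^2 - 24)
= a^3*(-5) - 23 + 6*a
E) a^3*(-5) - 23 + 6*a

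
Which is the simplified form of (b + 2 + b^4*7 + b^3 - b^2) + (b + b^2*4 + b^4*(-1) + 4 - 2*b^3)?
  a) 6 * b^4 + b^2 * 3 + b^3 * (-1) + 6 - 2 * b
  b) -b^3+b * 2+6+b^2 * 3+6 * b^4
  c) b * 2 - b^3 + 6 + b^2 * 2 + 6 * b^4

Adding the polynomials and combining like terms:
(b + 2 + b^4*7 + b^3 - b^2) + (b + b^2*4 + b^4*(-1) + 4 - 2*b^3)
= -b^3+b * 2+6+b^2 * 3+6 * b^4
b) -b^3+b * 2+6+b^2 * 3+6 * b^4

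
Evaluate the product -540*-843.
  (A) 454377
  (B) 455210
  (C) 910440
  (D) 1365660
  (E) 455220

-540 * -843 = 455220
E) 455220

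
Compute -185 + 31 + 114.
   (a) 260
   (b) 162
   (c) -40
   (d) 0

First: -185 + 31 = -154
Then: -154 + 114 = -40
c) -40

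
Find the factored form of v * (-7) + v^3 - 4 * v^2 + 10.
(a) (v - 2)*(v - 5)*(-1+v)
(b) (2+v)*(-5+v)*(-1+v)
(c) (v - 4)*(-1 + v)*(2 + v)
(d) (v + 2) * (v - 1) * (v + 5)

We need to factor v * (-7) + v^3 - 4 * v^2 + 10.
The factored form is (2+v)*(-5+v)*(-1+v).
b) (2+v)*(-5+v)*(-1+v)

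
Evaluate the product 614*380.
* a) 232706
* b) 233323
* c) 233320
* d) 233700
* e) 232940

614 * 380 = 233320
c) 233320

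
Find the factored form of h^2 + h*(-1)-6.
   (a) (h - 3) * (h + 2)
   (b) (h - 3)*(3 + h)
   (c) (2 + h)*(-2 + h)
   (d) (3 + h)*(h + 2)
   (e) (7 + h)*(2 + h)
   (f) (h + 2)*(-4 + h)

We need to factor h^2 + h*(-1)-6.
The factored form is (h - 3) * (h + 2).
a) (h - 3) * (h + 2)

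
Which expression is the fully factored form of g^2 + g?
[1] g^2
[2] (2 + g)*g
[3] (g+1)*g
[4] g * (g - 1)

We need to factor g^2 + g.
The factored form is (g+1)*g.
3) (g+1)*g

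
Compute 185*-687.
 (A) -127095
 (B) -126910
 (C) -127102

185 * -687 = -127095
A) -127095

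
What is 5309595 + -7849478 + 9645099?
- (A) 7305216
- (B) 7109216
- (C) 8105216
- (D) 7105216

First: 5309595 + -7849478 = -2539883
Then: -2539883 + 9645099 = 7105216
D) 7105216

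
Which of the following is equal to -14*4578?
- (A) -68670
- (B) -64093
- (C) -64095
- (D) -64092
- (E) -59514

-14 * 4578 = -64092
D) -64092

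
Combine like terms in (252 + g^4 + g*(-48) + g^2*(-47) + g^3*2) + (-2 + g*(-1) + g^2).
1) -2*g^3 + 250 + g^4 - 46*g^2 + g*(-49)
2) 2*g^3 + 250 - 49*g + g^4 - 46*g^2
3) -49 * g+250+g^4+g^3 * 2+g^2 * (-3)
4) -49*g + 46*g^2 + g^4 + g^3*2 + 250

Adding the polynomials and combining like terms:
(252 + g^4 + g*(-48) + g^2*(-47) + g^3*2) + (-2 + g*(-1) + g^2)
= 2*g^3 + 250 - 49*g + g^4 - 46*g^2
2) 2*g^3 + 250 - 49*g + g^4 - 46*g^2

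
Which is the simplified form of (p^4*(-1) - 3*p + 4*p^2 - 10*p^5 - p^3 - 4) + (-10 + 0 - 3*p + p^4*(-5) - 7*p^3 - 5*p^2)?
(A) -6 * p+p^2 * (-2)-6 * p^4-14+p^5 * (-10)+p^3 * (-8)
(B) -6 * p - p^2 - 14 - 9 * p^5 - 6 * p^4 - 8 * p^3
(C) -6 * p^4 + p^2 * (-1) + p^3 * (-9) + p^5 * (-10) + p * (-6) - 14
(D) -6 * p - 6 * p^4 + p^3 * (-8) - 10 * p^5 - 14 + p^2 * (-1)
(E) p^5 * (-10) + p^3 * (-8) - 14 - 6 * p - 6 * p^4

Adding the polynomials and combining like terms:
(p^4*(-1) - 3*p + 4*p^2 - 10*p^5 - p^3 - 4) + (-10 + 0 - 3*p + p^4*(-5) - 7*p^3 - 5*p^2)
= -6 * p - 6 * p^4 + p^3 * (-8) - 10 * p^5 - 14 + p^2 * (-1)
D) -6 * p - 6 * p^4 + p^3 * (-8) - 10 * p^5 - 14 + p^2 * (-1)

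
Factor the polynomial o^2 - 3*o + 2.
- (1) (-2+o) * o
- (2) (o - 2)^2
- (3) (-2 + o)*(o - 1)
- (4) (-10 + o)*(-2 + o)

We need to factor o^2 - 3*o + 2.
The factored form is (-2 + o)*(o - 1).
3) (-2 + o)*(o - 1)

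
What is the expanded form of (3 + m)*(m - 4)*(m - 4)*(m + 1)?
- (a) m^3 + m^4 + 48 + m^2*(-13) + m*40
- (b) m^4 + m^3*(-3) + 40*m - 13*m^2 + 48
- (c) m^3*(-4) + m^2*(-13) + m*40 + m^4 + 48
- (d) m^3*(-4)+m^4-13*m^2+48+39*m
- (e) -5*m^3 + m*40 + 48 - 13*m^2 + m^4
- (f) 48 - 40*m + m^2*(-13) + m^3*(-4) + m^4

Expanding (3 + m)*(m - 4)*(m - 4)*(m + 1):
= m^3*(-4) + m^2*(-13) + m*40 + m^4 + 48
c) m^3*(-4) + m^2*(-13) + m*40 + m^4 + 48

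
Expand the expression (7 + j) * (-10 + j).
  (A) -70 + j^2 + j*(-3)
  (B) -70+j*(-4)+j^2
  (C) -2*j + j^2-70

Expanding (7 + j) * (-10 + j):
= -70 + j^2 + j*(-3)
A) -70 + j^2 + j*(-3)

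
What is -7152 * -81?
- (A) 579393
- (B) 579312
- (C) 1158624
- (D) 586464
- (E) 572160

-7152 * -81 = 579312
B) 579312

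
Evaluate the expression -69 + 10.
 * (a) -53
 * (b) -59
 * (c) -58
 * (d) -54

-69 + 10 = -59
b) -59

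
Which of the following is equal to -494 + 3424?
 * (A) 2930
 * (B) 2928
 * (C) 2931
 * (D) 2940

-494 + 3424 = 2930
A) 2930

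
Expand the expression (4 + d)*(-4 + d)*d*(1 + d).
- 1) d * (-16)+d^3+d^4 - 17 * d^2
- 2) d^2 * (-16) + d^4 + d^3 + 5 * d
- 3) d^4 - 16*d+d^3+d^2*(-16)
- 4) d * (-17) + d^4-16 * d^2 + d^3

Expanding (4 + d)*(-4 + d)*d*(1 + d):
= d^4 - 16*d+d^3+d^2*(-16)
3) d^4 - 16*d+d^3+d^2*(-16)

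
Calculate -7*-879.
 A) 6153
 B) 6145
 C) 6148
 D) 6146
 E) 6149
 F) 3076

-7 * -879 = 6153
A) 6153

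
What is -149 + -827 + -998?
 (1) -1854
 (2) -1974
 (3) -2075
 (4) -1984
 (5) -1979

First: -149 + -827 = -976
Then: -976 + -998 = -1974
2) -1974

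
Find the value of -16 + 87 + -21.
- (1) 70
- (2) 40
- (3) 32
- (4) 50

First: -16 + 87 = 71
Then: 71 + -21 = 50
4) 50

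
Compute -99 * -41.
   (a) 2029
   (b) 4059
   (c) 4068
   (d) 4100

-99 * -41 = 4059
b) 4059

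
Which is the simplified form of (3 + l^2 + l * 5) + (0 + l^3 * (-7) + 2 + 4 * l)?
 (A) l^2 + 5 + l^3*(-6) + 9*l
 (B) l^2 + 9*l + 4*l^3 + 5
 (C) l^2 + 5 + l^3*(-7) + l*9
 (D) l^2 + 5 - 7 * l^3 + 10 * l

Adding the polynomials and combining like terms:
(3 + l^2 + l*5) + (0 + l^3*(-7) + 2 + 4*l)
= l^2 + 5 + l^3*(-7) + l*9
C) l^2 + 5 + l^3*(-7) + l*9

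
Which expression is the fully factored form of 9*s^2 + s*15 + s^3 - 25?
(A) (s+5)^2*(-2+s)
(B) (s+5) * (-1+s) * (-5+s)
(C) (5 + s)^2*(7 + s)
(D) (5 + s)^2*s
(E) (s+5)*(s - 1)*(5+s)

We need to factor 9*s^2 + s*15 + s^3 - 25.
The factored form is (s+5)*(s - 1)*(5+s).
E) (s+5)*(s - 1)*(5+s)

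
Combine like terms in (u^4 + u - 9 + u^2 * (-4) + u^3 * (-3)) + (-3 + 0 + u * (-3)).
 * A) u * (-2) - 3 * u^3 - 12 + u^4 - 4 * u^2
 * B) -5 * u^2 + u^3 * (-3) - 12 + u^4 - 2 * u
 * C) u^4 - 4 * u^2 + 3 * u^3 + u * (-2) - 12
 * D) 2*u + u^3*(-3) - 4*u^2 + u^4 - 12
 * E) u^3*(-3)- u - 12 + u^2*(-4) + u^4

Adding the polynomials and combining like terms:
(u^4 + u - 9 + u^2*(-4) + u^3*(-3)) + (-3 + 0 + u*(-3))
= u * (-2) - 3 * u^3 - 12 + u^4 - 4 * u^2
A) u * (-2) - 3 * u^3 - 12 + u^4 - 4 * u^2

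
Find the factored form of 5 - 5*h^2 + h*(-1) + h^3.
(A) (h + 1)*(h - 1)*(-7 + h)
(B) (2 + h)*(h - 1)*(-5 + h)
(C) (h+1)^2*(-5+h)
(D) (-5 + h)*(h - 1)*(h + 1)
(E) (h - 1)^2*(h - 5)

We need to factor 5 - 5*h^2 + h*(-1) + h^3.
The factored form is (-5 + h)*(h - 1)*(h + 1).
D) (-5 + h)*(h - 1)*(h + 1)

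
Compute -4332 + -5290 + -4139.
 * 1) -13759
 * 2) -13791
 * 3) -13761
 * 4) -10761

First: -4332 + -5290 = -9622
Then: -9622 + -4139 = -13761
3) -13761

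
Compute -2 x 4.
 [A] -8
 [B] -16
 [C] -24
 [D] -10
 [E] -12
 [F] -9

-2 * 4 = -8
A) -8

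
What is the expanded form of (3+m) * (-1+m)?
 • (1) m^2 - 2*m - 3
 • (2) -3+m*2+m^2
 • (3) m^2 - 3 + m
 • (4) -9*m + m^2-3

Expanding (3+m) * (-1+m):
= -3+m*2+m^2
2) -3+m*2+m^2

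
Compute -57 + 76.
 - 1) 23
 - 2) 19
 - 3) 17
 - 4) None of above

-57 + 76 = 19
2) 19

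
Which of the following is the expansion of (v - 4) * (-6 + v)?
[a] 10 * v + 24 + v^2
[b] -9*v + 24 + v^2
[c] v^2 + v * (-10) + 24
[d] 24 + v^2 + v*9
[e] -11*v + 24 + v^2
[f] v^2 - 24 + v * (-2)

Expanding (v - 4) * (-6 + v):
= v^2 + v * (-10) + 24
c) v^2 + v * (-10) + 24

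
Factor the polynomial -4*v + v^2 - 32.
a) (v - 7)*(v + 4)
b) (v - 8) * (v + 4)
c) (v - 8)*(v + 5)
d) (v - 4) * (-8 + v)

We need to factor -4*v + v^2 - 32.
The factored form is (v - 8) * (v + 4).
b) (v - 8) * (v + 4)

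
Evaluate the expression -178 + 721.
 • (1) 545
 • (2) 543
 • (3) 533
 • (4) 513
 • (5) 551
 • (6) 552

-178 + 721 = 543
2) 543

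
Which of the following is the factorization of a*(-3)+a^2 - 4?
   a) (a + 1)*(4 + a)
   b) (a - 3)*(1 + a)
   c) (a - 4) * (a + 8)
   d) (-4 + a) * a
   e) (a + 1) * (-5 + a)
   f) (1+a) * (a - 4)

We need to factor a*(-3)+a^2 - 4.
The factored form is (1+a) * (a - 4).
f) (1+a) * (a - 4)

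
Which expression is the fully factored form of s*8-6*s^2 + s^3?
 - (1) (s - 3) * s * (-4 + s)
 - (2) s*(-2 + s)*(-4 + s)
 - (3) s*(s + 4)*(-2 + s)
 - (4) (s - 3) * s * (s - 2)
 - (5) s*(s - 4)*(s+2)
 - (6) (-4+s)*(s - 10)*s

We need to factor s*8-6*s^2 + s^3.
The factored form is s*(-2 + s)*(-4 + s).
2) s*(-2 + s)*(-4 + s)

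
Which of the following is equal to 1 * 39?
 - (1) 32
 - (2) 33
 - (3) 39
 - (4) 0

1 * 39 = 39
3) 39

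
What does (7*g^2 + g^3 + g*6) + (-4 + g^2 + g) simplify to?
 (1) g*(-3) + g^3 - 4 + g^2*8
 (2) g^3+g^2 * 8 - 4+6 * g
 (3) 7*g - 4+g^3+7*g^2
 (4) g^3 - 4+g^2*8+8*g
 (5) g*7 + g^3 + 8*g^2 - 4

Adding the polynomials and combining like terms:
(7*g^2 + g^3 + g*6) + (-4 + g^2 + g)
= g*7 + g^3 + 8*g^2 - 4
5) g*7 + g^3 + 8*g^2 - 4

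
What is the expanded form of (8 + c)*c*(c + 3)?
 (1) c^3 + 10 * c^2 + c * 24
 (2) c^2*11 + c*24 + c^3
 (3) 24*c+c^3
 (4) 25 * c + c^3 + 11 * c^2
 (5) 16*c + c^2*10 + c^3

Expanding (8 + c)*c*(c + 3):
= c^2*11 + c*24 + c^3
2) c^2*11 + c*24 + c^3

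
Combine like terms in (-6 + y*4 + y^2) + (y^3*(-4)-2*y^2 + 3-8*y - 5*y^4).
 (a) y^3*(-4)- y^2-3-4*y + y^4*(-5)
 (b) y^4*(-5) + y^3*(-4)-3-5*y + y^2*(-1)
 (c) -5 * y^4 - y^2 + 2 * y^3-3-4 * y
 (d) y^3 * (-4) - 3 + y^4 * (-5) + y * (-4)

Adding the polynomials and combining like terms:
(-6 + y*4 + y^2) + (y^3*(-4) - 2*y^2 + 3 - 8*y - 5*y^4)
= y^3*(-4)- y^2-3-4*y + y^4*(-5)
a) y^3*(-4)- y^2-3-4*y + y^4*(-5)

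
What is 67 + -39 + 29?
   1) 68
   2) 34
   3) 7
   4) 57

First: 67 + -39 = 28
Then: 28 + 29 = 57
4) 57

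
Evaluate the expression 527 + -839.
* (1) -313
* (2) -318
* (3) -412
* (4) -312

527 + -839 = -312
4) -312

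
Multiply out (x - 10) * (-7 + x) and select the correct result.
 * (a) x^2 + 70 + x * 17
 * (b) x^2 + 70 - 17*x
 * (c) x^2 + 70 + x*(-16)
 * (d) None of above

Expanding (x - 10) * (-7 + x):
= x^2 + 70 - 17*x
b) x^2 + 70 - 17*x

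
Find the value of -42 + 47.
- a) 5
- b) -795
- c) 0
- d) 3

-42 + 47 = 5
a) 5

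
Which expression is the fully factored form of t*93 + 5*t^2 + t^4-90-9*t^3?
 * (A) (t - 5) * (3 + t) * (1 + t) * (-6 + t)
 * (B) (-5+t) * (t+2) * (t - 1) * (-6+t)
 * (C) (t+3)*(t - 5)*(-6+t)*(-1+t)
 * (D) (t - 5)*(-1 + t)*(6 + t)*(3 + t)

We need to factor t*93 + 5*t^2 + t^4-90-9*t^3.
The factored form is (t+3)*(t - 5)*(-6+t)*(-1+t).
C) (t+3)*(t - 5)*(-6+t)*(-1+t)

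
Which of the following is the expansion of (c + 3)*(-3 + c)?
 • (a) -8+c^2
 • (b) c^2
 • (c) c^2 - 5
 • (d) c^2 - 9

Expanding (c + 3)*(-3 + c):
= c^2 - 9
d) c^2 - 9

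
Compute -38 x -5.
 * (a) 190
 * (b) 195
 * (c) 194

-38 * -5 = 190
a) 190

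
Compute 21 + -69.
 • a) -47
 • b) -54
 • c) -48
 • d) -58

21 + -69 = -48
c) -48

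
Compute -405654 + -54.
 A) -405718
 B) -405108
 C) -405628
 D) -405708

-405654 + -54 = -405708
D) -405708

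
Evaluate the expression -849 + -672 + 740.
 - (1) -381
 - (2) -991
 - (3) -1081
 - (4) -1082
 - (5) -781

First: -849 + -672 = -1521
Then: -1521 + 740 = -781
5) -781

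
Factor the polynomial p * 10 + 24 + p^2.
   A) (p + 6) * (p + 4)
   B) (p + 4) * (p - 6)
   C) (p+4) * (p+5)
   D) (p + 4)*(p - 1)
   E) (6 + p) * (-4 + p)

We need to factor p * 10 + 24 + p^2.
The factored form is (p + 6) * (p + 4).
A) (p + 6) * (p + 4)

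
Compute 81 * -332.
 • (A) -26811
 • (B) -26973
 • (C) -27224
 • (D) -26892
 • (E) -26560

81 * -332 = -26892
D) -26892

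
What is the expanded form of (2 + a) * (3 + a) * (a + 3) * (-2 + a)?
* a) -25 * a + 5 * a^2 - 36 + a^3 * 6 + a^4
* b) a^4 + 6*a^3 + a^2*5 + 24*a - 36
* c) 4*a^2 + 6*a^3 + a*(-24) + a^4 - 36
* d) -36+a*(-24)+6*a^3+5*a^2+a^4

Expanding (2 + a) * (3 + a) * (a + 3) * (-2 + a):
= -36+a*(-24)+6*a^3+5*a^2+a^4
d) -36+a*(-24)+6*a^3+5*a^2+a^4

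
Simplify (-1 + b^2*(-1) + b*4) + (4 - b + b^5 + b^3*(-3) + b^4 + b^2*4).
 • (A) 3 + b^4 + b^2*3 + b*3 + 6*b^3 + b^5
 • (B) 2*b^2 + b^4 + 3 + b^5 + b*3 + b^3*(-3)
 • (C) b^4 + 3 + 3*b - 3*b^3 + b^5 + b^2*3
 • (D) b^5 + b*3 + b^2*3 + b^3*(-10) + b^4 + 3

Adding the polynomials and combining like terms:
(-1 + b^2*(-1) + b*4) + (4 - b + b^5 + b^3*(-3) + b^4 + b^2*4)
= b^4 + 3 + 3*b - 3*b^3 + b^5 + b^2*3
C) b^4 + 3 + 3*b - 3*b^3 + b^5 + b^2*3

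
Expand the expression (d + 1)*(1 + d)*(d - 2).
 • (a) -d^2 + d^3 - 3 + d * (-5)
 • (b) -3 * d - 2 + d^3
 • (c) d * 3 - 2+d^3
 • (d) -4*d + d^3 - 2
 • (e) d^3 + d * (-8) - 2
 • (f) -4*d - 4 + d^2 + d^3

Expanding (d + 1)*(1 + d)*(d - 2):
= -3 * d - 2 + d^3
b) -3 * d - 2 + d^3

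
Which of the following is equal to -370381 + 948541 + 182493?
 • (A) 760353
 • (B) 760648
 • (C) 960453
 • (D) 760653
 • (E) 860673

First: -370381 + 948541 = 578160
Then: 578160 + 182493 = 760653
D) 760653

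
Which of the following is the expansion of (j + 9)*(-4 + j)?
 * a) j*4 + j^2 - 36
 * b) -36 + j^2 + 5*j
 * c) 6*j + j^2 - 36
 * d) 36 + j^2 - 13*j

Expanding (j + 9)*(-4 + j):
= -36 + j^2 + 5*j
b) -36 + j^2 + 5*j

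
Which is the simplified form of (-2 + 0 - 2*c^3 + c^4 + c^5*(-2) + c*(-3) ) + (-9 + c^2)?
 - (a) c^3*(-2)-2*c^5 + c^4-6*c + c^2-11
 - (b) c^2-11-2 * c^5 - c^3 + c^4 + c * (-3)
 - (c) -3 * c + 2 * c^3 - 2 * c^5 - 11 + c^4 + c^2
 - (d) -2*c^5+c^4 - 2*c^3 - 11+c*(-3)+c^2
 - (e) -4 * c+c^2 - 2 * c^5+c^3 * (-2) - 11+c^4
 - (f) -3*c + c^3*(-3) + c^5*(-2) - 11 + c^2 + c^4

Adding the polynomials and combining like terms:
(-2 + 0 - 2*c^3 + c^4 + c^5*(-2) + c*(-3)) + (-9 + c^2)
= -2*c^5+c^4 - 2*c^3 - 11+c*(-3)+c^2
d) -2*c^5+c^4 - 2*c^3 - 11+c*(-3)+c^2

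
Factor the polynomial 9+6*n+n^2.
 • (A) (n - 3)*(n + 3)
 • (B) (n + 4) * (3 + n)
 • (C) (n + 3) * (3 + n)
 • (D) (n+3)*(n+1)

We need to factor 9+6*n+n^2.
The factored form is (n + 3) * (3 + n).
C) (n + 3) * (3 + n)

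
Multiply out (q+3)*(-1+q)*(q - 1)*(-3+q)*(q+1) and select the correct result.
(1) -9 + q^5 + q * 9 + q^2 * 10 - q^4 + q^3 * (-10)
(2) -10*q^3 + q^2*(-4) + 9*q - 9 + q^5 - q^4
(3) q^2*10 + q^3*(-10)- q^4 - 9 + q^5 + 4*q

Expanding (q+3)*(-1+q)*(q - 1)*(-3+q)*(q+1):
= -9 + q^5 + q * 9 + q^2 * 10 - q^4 + q^3 * (-10)
1) -9 + q^5 + q * 9 + q^2 * 10 - q^4 + q^3 * (-10)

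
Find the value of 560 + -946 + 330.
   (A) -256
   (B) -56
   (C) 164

First: 560 + -946 = -386
Then: -386 + 330 = -56
B) -56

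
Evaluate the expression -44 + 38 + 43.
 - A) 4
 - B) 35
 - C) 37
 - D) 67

First: -44 + 38 = -6
Then: -6 + 43 = 37
C) 37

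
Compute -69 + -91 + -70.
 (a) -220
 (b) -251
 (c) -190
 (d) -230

First: -69 + -91 = -160
Then: -160 + -70 = -230
d) -230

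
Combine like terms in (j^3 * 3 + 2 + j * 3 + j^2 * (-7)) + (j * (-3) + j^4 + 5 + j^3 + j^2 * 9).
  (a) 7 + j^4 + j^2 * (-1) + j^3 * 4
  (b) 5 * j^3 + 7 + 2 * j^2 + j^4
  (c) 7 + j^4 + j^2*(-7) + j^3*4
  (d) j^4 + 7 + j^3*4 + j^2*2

Adding the polynomials and combining like terms:
(j^3*3 + 2 + j*3 + j^2*(-7)) + (j*(-3) + j^4 + 5 + j^3 + j^2*9)
= j^4 + 7 + j^3*4 + j^2*2
d) j^4 + 7 + j^3*4 + j^2*2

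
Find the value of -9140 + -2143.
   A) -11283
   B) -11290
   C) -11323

-9140 + -2143 = -11283
A) -11283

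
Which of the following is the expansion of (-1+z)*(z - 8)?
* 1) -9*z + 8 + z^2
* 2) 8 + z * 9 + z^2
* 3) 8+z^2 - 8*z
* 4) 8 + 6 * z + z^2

Expanding (-1+z)*(z - 8):
= -9*z + 8 + z^2
1) -9*z + 8 + z^2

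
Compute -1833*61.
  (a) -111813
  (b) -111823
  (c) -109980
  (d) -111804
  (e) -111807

-1833 * 61 = -111813
a) -111813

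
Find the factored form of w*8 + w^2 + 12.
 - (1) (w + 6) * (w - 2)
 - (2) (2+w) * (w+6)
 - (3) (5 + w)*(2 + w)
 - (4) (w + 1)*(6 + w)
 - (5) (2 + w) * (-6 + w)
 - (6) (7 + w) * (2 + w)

We need to factor w*8 + w^2 + 12.
The factored form is (2+w) * (w+6).
2) (2+w) * (w+6)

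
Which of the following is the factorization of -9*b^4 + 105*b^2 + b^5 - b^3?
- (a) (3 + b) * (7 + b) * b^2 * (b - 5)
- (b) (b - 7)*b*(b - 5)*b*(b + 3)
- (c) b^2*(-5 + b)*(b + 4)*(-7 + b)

We need to factor -9*b^4 + 105*b^2 + b^5 - b^3.
The factored form is (b - 7)*b*(b - 5)*b*(b + 3).
b) (b - 7)*b*(b - 5)*b*(b + 3)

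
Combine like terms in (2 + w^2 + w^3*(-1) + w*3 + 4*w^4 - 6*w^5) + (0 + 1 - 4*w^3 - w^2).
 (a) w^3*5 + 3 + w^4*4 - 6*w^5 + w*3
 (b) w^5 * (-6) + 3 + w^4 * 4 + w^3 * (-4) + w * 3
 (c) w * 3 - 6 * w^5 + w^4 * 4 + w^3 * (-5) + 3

Adding the polynomials and combining like terms:
(2 + w^2 + w^3*(-1) + w*3 + 4*w^4 - 6*w^5) + (0 + 1 - 4*w^3 - w^2)
= w * 3 - 6 * w^5 + w^4 * 4 + w^3 * (-5) + 3
c) w * 3 - 6 * w^5 + w^4 * 4 + w^3 * (-5) + 3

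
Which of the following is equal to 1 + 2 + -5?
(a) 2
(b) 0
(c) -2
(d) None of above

First: 1 + 2 = 3
Then: 3 + -5 = -2
c) -2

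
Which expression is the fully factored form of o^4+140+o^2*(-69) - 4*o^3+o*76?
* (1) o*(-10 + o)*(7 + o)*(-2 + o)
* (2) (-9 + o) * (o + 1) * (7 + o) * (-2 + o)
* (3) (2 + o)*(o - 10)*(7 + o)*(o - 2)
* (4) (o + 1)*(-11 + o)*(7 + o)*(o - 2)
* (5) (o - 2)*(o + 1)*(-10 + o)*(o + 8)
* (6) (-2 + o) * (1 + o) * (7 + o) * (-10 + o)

We need to factor o^4+140+o^2*(-69) - 4*o^3+o*76.
The factored form is (-2 + o) * (1 + o) * (7 + o) * (-10 + o).
6) (-2 + o) * (1 + o) * (7 + o) * (-10 + o)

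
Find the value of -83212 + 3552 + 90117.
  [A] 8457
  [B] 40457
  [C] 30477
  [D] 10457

First: -83212 + 3552 = -79660
Then: -79660 + 90117 = 10457
D) 10457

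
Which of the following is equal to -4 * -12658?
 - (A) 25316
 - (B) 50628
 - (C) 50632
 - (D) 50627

-4 * -12658 = 50632
C) 50632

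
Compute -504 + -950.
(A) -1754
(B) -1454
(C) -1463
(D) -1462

-504 + -950 = -1454
B) -1454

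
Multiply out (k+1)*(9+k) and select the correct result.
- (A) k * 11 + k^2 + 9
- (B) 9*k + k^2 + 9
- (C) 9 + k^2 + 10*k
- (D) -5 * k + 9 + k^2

Expanding (k+1)*(9+k):
= 9 + k^2 + 10*k
C) 9 + k^2 + 10*k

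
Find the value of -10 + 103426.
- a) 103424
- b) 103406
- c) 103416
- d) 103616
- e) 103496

-10 + 103426 = 103416
c) 103416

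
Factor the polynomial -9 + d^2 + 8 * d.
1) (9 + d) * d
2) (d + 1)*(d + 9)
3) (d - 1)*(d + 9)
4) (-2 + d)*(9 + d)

We need to factor -9 + d^2 + 8 * d.
The factored form is (d - 1)*(d + 9).
3) (d - 1)*(d + 9)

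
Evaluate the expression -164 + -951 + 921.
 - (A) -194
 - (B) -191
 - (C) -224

First: -164 + -951 = -1115
Then: -1115 + 921 = -194
A) -194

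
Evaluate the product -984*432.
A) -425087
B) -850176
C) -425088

-984 * 432 = -425088
C) -425088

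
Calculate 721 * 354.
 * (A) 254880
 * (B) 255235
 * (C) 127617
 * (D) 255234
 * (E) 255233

721 * 354 = 255234
D) 255234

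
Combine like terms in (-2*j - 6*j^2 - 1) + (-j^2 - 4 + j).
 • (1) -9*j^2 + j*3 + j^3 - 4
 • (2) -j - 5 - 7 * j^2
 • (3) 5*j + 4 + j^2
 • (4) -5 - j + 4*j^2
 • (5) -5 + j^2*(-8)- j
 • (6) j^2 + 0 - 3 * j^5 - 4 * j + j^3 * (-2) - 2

Adding the polynomials and combining like terms:
(-2*j - 6*j^2 - 1) + (-j^2 - 4 + j)
= -j - 5 - 7 * j^2
2) -j - 5 - 7 * j^2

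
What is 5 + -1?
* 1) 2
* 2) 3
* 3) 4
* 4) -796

5 + -1 = 4
3) 4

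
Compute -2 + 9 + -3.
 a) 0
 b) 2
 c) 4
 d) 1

First: -2 + 9 = 7
Then: 7 + -3 = 4
c) 4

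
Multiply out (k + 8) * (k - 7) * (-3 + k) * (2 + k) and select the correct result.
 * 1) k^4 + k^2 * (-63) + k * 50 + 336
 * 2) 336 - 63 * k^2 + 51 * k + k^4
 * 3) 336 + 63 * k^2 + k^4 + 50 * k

Expanding (k + 8) * (k - 7) * (-3 + k) * (2 + k):
= k^4 + k^2 * (-63) + k * 50 + 336
1) k^4 + k^2 * (-63) + k * 50 + 336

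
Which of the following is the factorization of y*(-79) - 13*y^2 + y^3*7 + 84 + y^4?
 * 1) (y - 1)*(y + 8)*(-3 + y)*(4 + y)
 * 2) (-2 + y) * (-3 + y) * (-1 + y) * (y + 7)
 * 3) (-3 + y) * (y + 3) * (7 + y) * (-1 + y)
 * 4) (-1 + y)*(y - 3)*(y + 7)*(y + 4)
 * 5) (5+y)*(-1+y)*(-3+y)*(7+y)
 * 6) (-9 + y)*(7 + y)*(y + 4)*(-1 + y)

We need to factor y*(-79) - 13*y^2 + y^3*7 + 84 + y^4.
The factored form is (-1 + y)*(y - 3)*(y + 7)*(y + 4).
4) (-1 + y)*(y - 3)*(y + 7)*(y + 4)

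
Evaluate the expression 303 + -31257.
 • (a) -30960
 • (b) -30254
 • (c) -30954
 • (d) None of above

303 + -31257 = -30954
c) -30954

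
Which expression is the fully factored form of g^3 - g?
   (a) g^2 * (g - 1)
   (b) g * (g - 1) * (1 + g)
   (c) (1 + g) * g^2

We need to factor g^3 - g.
The factored form is g * (g - 1) * (1 + g).
b) g * (g - 1) * (1 + g)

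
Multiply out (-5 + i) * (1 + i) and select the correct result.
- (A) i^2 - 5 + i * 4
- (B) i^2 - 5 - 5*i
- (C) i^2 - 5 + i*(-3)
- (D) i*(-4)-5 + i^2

Expanding (-5 + i) * (1 + i):
= i*(-4)-5 + i^2
D) i*(-4)-5 + i^2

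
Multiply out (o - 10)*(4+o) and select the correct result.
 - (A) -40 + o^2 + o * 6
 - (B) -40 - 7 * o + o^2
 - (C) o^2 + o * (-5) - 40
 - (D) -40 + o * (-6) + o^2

Expanding (o - 10)*(4+o):
= -40 + o * (-6) + o^2
D) -40 + o * (-6) + o^2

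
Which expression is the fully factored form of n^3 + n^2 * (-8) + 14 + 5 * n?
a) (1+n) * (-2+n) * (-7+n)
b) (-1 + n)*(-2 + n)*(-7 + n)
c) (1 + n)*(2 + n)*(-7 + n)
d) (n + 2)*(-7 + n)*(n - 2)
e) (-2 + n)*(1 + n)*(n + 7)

We need to factor n^3 + n^2 * (-8) + 14 + 5 * n.
The factored form is (1+n) * (-2+n) * (-7+n).
a) (1+n) * (-2+n) * (-7+n)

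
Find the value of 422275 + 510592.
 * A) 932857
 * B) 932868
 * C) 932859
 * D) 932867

422275 + 510592 = 932867
D) 932867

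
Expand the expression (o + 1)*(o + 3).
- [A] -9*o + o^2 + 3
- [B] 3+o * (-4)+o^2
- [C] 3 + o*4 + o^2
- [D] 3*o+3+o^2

Expanding (o + 1)*(o + 3):
= 3 + o*4 + o^2
C) 3 + o*4 + o^2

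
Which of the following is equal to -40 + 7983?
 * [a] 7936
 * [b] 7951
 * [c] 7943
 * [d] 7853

-40 + 7983 = 7943
c) 7943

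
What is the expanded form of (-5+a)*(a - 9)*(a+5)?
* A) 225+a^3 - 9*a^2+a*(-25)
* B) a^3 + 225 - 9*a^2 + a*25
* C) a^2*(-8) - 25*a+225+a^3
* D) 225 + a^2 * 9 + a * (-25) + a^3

Expanding (-5+a)*(a - 9)*(a+5):
= 225+a^3 - 9*a^2+a*(-25)
A) 225+a^3 - 9*a^2+a*(-25)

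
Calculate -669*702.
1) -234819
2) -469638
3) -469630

-669 * 702 = -469638
2) -469638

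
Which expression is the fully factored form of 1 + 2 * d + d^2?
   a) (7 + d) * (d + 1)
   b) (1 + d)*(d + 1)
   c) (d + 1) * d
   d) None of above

We need to factor 1 + 2 * d + d^2.
The factored form is (1 + d)*(d + 1).
b) (1 + d)*(d + 1)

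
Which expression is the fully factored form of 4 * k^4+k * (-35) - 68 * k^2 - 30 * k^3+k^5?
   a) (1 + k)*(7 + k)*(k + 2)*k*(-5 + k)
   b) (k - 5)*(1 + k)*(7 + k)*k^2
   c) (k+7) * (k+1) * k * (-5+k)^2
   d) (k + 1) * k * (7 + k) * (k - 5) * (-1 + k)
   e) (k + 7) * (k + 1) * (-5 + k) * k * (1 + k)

We need to factor 4 * k^4+k * (-35) - 68 * k^2 - 30 * k^3+k^5.
The factored form is (k + 7) * (k + 1) * (-5 + k) * k * (1 + k).
e) (k + 7) * (k + 1) * (-5 + k) * k * (1 + k)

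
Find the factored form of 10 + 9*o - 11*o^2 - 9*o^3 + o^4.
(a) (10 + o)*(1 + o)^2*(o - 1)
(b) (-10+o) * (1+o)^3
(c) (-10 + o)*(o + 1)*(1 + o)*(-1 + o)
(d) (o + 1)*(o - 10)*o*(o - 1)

We need to factor 10 + 9*o - 11*o^2 - 9*o^3 + o^4.
The factored form is (-10 + o)*(o + 1)*(1 + o)*(-1 + o).
c) (-10 + o)*(o + 1)*(1 + o)*(-1 + o)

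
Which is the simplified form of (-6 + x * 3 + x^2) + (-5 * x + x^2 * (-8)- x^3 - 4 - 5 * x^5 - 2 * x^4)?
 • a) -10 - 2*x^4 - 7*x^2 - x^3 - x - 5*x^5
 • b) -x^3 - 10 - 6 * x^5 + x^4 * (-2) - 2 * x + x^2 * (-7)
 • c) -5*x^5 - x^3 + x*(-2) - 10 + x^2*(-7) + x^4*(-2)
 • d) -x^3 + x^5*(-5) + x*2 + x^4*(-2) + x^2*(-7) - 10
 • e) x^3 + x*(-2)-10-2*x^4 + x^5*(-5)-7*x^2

Adding the polynomials and combining like terms:
(-6 + x*3 + x^2) + (-5*x + x^2*(-8) - x^3 - 4 - 5*x^5 - 2*x^4)
= -5*x^5 - x^3 + x*(-2) - 10 + x^2*(-7) + x^4*(-2)
c) -5*x^5 - x^3 + x*(-2) - 10 + x^2*(-7) + x^4*(-2)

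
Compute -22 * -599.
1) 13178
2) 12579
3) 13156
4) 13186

-22 * -599 = 13178
1) 13178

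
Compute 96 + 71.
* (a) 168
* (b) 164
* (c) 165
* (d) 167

96 + 71 = 167
d) 167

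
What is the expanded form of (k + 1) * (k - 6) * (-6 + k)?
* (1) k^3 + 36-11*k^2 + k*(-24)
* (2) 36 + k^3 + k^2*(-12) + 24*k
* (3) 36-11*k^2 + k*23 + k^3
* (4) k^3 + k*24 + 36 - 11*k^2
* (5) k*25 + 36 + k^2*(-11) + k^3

Expanding (k + 1) * (k - 6) * (-6 + k):
= k^3 + k*24 + 36 - 11*k^2
4) k^3 + k*24 + 36 - 11*k^2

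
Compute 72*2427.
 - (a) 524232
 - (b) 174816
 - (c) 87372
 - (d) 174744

72 * 2427 = 174744
d) 174744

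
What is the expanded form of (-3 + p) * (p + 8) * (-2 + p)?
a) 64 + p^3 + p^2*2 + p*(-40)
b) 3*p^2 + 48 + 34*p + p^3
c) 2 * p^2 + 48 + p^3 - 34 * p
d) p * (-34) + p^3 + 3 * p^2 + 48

Expanding (-3 + p) * (p + 8) * (-2 + p):
= p * (-34) + p^3 + 3 * p^2 + 48
d) p * (-34) + p^3 + 3 * p^2 + 48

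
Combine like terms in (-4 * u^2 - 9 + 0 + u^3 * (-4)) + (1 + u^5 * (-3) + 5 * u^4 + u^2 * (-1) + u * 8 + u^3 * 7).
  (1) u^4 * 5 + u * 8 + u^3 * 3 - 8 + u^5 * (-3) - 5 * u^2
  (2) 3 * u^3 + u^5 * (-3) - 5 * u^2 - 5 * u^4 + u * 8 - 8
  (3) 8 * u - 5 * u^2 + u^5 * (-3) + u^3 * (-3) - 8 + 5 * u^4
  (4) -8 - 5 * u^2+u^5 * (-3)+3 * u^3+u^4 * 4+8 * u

Adding the polynomials and combining like terms:
(-4*u^2 - 9 + 0 + u^3*(-4)) + (1 + u^5*(-3) + 5*u^4 + u^2*(-1) + u*8 + u^3*7)
= u^4 * 5 + u * 8 + u^3 * 3 - 8 + u^5 * (-3) - 5 * u^2
1) u^4 * 5 + u * 8 + u^3 * 3 - 8 + u^5 * (-3) - 5 * u^2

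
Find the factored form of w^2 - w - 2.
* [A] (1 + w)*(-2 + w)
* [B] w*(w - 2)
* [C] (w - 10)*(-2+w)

We need to factor w^2 - w - 2.
The factored form is (1 + w)*(-2 + w).
A) (1 + w)*(-2 + w)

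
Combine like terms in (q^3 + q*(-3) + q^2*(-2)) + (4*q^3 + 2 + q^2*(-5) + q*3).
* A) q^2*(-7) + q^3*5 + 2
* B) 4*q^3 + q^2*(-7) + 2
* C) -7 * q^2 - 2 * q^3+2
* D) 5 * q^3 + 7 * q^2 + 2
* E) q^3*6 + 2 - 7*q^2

Adding the polynomials and combining like terms:
(q^3 + q*(-3) + q^2*(-2)) + (4*q^3 + 2 + q^2*(-5) + q*3)
= q^2*(-7) + q^3*5 + 2
A) q^2*(-7) + q^3*5 + 2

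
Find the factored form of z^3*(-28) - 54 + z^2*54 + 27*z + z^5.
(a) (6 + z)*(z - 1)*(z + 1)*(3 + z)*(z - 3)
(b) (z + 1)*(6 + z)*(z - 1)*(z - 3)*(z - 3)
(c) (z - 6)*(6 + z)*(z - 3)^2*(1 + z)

We need to factor z^3*(-28) - 54 + z^2*54 + 27*z + z^5.
The factored form is (z + 1)*(6 + z)*(z - 1)*(z - 3)*(z - 3).
b) (z + 1)*(6 + z)*(z - 1)*(z - 3)*(z - 3)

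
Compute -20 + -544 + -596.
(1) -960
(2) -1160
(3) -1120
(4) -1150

First: -20 + -544 = -564
Then: -564 + -596 = -1160
2) -1160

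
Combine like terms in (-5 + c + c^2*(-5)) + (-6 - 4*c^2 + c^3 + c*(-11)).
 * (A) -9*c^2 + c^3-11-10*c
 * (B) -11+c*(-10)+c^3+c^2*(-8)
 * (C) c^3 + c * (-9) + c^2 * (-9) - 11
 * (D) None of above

Adding the polynomials and combining like terms:
(-5 + c + c^2*(-5)) + (-6 - 4*c^2 + c^3 + c*(-11))
= -9*c^2 + c^3-11-10*c
A) -9*c^2 + c^3-11-10*c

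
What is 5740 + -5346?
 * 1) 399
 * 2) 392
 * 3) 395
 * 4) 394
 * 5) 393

5740 + -5346 = 394
4) 394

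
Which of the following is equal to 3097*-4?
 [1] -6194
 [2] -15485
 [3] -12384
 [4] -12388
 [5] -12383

3097 * -4 = -12388
4) -12388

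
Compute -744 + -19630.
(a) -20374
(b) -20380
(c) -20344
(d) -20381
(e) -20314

-744 + -19630 = -20374
a) -20374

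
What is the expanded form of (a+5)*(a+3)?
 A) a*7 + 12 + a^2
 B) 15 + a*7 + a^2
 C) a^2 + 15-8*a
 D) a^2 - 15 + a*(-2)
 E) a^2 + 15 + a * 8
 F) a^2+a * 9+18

Expanding (a+5)*(a+3):
= a^2 + 15 + a * 8
E) a^2 + 15 + a * 8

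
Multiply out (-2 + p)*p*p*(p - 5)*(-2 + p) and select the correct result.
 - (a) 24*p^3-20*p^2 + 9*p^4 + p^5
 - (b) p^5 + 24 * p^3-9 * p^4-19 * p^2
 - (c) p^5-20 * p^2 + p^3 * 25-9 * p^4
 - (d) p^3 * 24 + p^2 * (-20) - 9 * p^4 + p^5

Expanding (-2 + p)*p*p*(p - 5)*(-2 + p):
= p^3 * 24 + p^2 * (-20) - 9 * p^4 + p^5
d) p^3 * 24 + p^2 * (-20) - 9 * p^4 + p^5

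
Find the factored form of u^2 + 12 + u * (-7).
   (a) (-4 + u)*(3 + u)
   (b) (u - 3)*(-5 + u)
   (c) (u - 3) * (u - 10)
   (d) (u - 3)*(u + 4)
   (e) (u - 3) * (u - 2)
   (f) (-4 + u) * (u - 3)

We need to factor u^2 + 12 + u * (-7).
The factored form is (-4 + u) * (u - 3).
f) (-4 + u) * (u - 3)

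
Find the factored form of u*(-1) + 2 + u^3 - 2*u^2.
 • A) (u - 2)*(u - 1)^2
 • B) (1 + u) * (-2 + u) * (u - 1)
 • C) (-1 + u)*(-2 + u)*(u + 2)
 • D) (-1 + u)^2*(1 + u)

We need to factor u*(-1) + 2 + u^3 - 2*u^2.
The factored form is (1 + u) * (-2 + u) * (u - 1).
B) (1 + u) * (-2 + u) * (u - 1)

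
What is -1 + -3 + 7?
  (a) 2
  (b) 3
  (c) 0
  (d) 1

First: -1 + -3 = -4
Then: -4 + 7 = 3
b) 3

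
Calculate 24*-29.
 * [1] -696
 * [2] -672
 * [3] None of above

24 * -29 = -696
1) -696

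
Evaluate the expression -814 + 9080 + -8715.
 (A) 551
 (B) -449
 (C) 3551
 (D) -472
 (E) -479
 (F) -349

First: -814 + 9080 = 8266
Then: 8266 + -8715 = -449
B) -449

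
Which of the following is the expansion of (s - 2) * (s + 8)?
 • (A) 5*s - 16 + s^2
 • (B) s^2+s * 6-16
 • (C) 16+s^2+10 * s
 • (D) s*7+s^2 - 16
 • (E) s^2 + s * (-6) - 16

Expanding (s - 2) * (s + 8):
= s^2+s * 6-16
B) s^2+s * 6-16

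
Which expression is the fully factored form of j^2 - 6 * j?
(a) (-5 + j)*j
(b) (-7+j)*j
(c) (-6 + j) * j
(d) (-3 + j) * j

We need to factor j^2 - 6 * j.
The factored form is (-6 + j) * j.
c) (-6 + j) * j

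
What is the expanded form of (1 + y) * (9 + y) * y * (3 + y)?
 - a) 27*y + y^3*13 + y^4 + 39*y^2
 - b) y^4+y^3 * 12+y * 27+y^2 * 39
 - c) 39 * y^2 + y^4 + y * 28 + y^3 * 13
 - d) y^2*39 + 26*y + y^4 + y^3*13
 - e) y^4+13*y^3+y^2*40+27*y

Expanding (1 + y) * (9 + y) * y * (3 + y):
= 27*y + y^3*13 + y^4 + 39*y^2
a) 27*y + y^3*13 + y^4 + 39*y^2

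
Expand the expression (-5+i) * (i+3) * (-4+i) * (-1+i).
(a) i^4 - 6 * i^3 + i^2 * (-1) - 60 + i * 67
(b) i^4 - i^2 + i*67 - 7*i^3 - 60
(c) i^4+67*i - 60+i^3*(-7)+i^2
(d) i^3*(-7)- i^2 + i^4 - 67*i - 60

Expanding (-5+i) * (i+3) * (-4+i) * (-1+i):
= i^4 - i^2 + i*67 - 7*i^3 - 60
b) i^4 - i^2 + i*67 - 7*i^3 - 60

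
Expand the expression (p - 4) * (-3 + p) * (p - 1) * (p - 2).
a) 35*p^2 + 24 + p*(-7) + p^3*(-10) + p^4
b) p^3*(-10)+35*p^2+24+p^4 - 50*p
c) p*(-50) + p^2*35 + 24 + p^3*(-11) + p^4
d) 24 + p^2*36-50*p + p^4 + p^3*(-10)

Expanding (p - 4) * (-3 + p) * (p - 1) * (p - 2):
= p^3*(-10)+35*p^2+24+p^4 - 50*p
b) p^3*(-10)+35*p^2+24+p^4 - 50*p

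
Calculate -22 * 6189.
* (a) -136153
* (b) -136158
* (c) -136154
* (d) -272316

-22 * 6189 = -136158
b) -136158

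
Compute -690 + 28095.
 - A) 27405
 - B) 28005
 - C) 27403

-690 + 28095 = 27405
A) 27405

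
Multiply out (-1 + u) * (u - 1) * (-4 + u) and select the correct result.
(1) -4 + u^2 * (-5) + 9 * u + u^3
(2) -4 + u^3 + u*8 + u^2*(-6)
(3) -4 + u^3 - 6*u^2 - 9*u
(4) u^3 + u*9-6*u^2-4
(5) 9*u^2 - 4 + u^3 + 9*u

Expanding (-1 + u) * (u - 1) * (-4 + u):
= u^3 + u*9-6*u^2-4
4) u^3 + u*9-6*u^2-4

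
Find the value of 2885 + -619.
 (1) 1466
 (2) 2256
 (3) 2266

2885 + -619 = 2266
3) 2266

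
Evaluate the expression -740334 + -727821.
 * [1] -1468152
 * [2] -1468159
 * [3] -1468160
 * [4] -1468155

-740334 + -727821 = -1468155
4) -1468155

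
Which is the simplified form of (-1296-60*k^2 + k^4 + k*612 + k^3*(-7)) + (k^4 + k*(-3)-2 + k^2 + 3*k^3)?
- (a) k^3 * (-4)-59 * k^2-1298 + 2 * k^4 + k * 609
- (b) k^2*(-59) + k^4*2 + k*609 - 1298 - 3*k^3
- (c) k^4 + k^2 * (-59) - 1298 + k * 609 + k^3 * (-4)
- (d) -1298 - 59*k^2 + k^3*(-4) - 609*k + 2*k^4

Adding the polynomials and combining like terms:
(-1296 - 60*k^2 + k^4 + k*612 + k^3*(-7)) + (k^4 + k*(-3) - 2 + k^2 + 3*k^3)
= k^3 * (-4)-59 * k^2-1298 + 2 * k^4 + k * 609
a) k^3 * (-4)-59 * k^2-1298 + 2 * k^4 + k * 609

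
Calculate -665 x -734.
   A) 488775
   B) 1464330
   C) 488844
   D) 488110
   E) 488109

-665 * -734 = 488110
D) 488110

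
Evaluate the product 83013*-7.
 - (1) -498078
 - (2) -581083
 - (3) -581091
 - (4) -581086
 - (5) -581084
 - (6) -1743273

83013 * -7 = -581091
3) -581091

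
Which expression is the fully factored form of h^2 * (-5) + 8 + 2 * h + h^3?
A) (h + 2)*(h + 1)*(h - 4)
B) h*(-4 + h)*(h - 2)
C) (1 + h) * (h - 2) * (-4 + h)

We need to factor h^2 * (-5) + 8 + 2 * h + h^3.
The factored form is (1 + h) * (h - 2) * (-4 + h).
C) (1 + h) * (h - 2) * (-4 + h)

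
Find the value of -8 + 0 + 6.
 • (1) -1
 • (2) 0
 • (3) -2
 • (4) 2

First: -8 + 0 = -8
Then: -8 + 6 = -2
3) -2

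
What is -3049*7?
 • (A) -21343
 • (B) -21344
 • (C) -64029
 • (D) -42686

-3049 * 7 = -21343
A) -21343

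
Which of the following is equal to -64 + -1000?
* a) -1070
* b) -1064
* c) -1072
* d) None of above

-64 + -1000 = -1064
b) -1064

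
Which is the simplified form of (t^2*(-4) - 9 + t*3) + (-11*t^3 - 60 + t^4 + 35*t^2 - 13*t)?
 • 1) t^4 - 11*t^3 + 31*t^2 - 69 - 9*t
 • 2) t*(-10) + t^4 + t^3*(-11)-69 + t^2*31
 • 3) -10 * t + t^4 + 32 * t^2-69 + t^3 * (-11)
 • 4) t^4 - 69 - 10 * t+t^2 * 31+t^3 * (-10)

Adding the polynomials and combining like terms:
(t^2*(-4) - 9 + t*3) + (-11*t^3 - 60 + t^4 + 35*t^2 - 13*t)
= t*(-10) + t^4 + t^3*(-11)-69 + t^2*31
2) t*(-10) + t^4 + t^3*(-11)-69 + t^2*31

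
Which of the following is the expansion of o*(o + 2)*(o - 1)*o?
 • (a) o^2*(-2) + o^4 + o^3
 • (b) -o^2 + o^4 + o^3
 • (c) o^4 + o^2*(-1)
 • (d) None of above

Expanding o*(o + 2)*(o - 1)*o:
= o^2*(-2) + o^4 + o^3
a) o^2*(-2) + o^4 + o^3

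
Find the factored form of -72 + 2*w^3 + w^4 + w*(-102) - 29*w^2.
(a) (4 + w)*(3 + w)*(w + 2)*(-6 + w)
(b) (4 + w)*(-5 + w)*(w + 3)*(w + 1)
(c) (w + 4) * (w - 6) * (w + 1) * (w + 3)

We need to factor -72 + 2*w^3 + w^4 + w*(-102) - 29*w^2.
The factored form is (w + 4) * (w - 6) * (w + 1) * (w + 3).
c) (w + 4) * (w - 6) * (w + 1) * (w + 3)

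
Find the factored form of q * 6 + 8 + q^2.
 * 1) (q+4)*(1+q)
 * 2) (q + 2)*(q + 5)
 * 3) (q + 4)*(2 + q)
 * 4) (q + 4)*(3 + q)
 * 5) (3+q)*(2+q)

We need to factor q * 6 + 8 + q^2.
The factored form is (q + 4)*(2 + q).
3) (q + 4)*(2 + q)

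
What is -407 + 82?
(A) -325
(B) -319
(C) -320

-407 + 82 = -325
A) -325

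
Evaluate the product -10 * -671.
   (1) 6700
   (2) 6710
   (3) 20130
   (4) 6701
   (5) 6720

-10 * -671 = 6710
2) 6710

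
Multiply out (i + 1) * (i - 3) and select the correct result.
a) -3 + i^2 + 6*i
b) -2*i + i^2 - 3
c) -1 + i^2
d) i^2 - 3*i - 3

Expanding (i + 1) * (i - 3):
= -2*i + i^2 - 3
b) -2*i + i^2 - 3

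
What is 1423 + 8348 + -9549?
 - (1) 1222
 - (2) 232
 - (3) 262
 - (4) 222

First: 1423 + 8348 = 9771
Then: 9771 + -9549 = 222
4) 222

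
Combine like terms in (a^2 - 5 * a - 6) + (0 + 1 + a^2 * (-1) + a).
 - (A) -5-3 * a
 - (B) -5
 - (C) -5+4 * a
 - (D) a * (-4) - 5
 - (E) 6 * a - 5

Adding the polynomials and combining like terms:
(a^2 - 5*a - 6) + (0 + 1 + a^2*(-1) + a)
= a * (-4) - 5
D) a * (-4) - 5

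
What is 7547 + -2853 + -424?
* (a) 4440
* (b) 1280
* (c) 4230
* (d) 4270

First: 7547 + -2853 = 4694
Then: 4694 + -424 = 4270
d) 4270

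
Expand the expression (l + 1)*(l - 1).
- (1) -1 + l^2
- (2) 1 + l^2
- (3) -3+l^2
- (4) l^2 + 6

Expanding (l + 1)*(l - 1):
= -1 + l^2
1) -1 + l^2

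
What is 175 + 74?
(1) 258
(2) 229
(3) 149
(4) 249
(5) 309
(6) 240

175 + 74 = 249
4) 249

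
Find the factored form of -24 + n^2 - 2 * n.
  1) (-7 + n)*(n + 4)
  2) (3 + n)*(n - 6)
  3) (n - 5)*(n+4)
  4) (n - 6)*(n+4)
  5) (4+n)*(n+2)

We need to factor -24 + n^2 - 2 * n.
The factored form is (n - 6)*(n+4).
4) (n - 6)*(n+4)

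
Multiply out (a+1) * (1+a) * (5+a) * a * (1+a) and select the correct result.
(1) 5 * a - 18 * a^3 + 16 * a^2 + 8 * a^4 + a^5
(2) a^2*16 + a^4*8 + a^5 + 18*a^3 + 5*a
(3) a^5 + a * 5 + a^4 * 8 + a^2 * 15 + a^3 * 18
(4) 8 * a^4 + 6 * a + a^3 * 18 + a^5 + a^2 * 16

Expanding (a+1) * (1+a) * (5+a) * a * (1+a):
= a^2*16 + a^4*8 + a^5 + 18*a^3 + 5*a
2) a^2*16 + a^4*8 + a^5 + 18*a^3 + 5*a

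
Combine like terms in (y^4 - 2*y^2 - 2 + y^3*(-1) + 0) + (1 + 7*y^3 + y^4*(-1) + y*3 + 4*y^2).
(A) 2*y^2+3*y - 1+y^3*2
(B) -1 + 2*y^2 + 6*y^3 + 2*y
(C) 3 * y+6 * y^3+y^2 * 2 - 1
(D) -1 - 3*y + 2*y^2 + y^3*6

Adding the polynomials and combining like terms:
(y^4 - 2*y^2 - 2 + y^3*(-1) + 0) + (1 + 7*y^3 + y^4*(-1) + y*3 + 4*y^2)
= 3 * y+6 * y^3+y^2 * 2 - 1
C) 3 * y+6 * y^3+y^2 * 2 - 1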